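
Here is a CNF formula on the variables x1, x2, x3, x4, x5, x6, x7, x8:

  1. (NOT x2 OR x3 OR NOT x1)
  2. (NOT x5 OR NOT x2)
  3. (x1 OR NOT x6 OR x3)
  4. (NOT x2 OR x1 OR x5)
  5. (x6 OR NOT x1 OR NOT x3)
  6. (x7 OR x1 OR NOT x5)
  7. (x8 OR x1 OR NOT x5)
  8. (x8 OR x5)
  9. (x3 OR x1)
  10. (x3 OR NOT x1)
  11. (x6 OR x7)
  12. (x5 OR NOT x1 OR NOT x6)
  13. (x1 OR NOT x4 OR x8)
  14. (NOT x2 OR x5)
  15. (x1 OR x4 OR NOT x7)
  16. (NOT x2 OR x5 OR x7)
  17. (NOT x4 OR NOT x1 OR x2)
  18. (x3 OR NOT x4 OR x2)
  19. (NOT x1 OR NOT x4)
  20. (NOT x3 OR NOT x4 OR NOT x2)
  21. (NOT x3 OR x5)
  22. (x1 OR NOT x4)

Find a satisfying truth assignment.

Branch on x1: take x1 = True.
  then x3 is forced to True.
  then x6 is forced to True.
  then x5 is forced to True.
  then x2 is forced to False.
  then x4 is forced to False.
x7, x8 are now unconstrained; take x7 = True, x8 = False.

x1=T, x2=F, x3=T, x4=F, x5=T, x6=T, x7=T, x8=F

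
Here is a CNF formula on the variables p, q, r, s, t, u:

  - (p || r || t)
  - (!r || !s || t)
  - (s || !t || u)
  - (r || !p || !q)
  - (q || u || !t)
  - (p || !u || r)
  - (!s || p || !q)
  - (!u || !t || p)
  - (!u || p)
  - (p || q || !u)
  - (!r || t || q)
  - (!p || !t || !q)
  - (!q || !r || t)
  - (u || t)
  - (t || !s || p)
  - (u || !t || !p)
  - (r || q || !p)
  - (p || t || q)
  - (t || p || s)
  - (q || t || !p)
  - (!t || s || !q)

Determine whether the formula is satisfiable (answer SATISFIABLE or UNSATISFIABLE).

Branch on p: take p = True.
Set q = False and propagate.
  then r is forced to True.
  then t is forced to True.
  then u is forced to True.
s is now unconstrained; take s = True.
Every clause has at least one true literal under this assignment.
So p=1, q=0, r=1, s=1, t=1, u=1 is a satisfying assignment.

SATISFIABLE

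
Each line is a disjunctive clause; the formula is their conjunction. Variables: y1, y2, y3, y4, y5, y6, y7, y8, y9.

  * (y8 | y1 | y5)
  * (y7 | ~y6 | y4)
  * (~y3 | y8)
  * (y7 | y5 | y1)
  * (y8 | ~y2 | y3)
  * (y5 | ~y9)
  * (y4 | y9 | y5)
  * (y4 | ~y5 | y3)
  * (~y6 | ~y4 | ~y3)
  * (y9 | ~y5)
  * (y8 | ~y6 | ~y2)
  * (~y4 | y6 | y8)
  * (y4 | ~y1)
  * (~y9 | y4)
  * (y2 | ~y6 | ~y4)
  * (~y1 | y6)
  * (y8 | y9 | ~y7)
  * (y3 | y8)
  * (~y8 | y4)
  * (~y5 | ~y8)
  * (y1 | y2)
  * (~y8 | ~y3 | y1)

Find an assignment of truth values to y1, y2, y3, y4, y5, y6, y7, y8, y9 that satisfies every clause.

y1=False, y2=True, y3=False, y4=True, y5=False, y6=True, y7=True, y8=True, y9=False

Check each clause:
  1. (y5 | y8 | y1) — y8 is true.
  2. (y7 | y4 | ~y6) — y4 is true.
  3. (y8 | ~y3) — y8 is true.
  4. (y7 | y1 | y5) — y7 is true.
  5. (~y2 | y8 | y3) — y8 is true.
  6. (~y9 | y5) — ~y9 is true.
  7. (y5 | y9 | y4) — y4 is true.
  8. (y4 | y3 | ~y5) — y4 is true.
  9. (~y6 | ~y4 | ~y3) — ~y3 is true.
  10. (y9 | ~y5) — ~y5 is true.
  11. (~y2 | y8 | ~y6) — y8 is true.
  12. (y8 | y6 | ~y4) — y8 is true.
  13. (~y1 | y4) — y4 is true.
  14. (y4 | ~y9) — y4 is true.
  15. (y2 | ~y4 | ~y6) — y2 is true.
  16. (~y1 | y6) — ~y1 is true.
  17. (~y7 | y8 | y9) — y8 is true.
  18. (y3 | y8) — y8 is true.
  19. (y4 | ~y8) — y4 is true.
  20. (~y5 | ~y8) — ~y5 is true.
  21. (y2 | y1) — y2 is true.
  22. (~y8 | y1 | ~y3) — ~y3 is true.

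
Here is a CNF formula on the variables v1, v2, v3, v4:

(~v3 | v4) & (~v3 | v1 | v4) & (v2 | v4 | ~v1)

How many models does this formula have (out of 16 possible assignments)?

11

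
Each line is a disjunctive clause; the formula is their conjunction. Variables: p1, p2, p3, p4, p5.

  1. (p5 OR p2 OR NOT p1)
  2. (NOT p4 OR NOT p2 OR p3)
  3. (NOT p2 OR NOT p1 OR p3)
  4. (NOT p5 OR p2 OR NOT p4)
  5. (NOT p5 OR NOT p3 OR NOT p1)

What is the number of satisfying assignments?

Split on p2, then p1.
  p2=1, p1=1: remaining (p3,p4,p5) ∈ {(1,0,0); (1,1,0)} — 2.
  p2=1, p1=0: p5 free; 3 ways for (p3,p4) × 2^1 = 6.
  p2=0, p1=1: remaining (p3,p4,p5) ∈ {(0,0,1)} — 1.
  p2=0, p1=0: p3 free; 3 ways for (p4,p5) × 2^1 = 6.
Total: 2 + 6 + 1 + 6 = 15.

15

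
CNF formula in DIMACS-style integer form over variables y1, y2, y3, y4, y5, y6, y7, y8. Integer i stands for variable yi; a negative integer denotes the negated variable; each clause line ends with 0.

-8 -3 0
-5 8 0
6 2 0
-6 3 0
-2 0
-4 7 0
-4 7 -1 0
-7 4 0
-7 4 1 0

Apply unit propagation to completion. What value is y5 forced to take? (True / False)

(~y2) is a unit clause: y2 = False.
From (y2 | y6) and y2 = False: y6 = True.
(~y6 | y3) with y6 = True leaves only y3, so y3 = True.
From (~y3 | ~y8) and y3 = True: y8 = False.
From (~y5 | y8) and y8 = False: y5 = False.

False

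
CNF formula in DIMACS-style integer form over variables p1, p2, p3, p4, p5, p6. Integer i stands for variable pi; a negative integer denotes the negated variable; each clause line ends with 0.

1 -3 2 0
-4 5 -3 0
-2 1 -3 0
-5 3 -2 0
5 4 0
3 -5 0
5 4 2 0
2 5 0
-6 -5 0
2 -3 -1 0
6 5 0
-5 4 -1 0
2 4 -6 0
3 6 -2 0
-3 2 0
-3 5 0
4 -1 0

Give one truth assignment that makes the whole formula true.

Branch on p1: take p1 = True.
  then p4 is forced to True.
For the remaining variables, p2 = True, p3 = True, p5 = True, p6 = False works.
Every clause has at least one true literal under this assignment.

p1=T, p2=T, p3=T, p4=T, p5=T, p6=F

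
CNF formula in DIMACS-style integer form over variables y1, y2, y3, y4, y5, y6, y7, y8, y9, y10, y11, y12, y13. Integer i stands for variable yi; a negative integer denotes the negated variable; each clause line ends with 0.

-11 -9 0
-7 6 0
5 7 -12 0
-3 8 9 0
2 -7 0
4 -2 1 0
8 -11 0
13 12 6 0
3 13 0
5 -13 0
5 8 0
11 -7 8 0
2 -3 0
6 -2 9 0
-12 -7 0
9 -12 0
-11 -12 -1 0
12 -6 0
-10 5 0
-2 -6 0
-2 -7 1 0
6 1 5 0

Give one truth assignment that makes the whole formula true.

y1=F, y2=T, y3=F, y4=T, y5=T, y6=F, y7=F, y8=F, y9=T, y10=F, y11=F, y12=F, y13=T

Check each clause:
  1. (~y9 | ~y11) — ~y11 is true.
  2. (~y7 | y6) — ~y7 is true.
  3. (y7 | ~y12 | y5) — ~y12 is true.
  4. (y8 | y9 | ~y3) — y9 is true.
  5. (y2 | ~y7) — ~y7 is true.
  6. (~y2 | y4 | y1) — y4 is true.
  7. (~y11 | y8) — ~y11 is true.
  8. (y13 | y6 | y12) — y13 is true.
  9. (y13 | y3) — y13 is true.
  10. (~y13 | y5) — y5 is true.
  11. (y8 | y5) — y5 is true.
  12. (~y7 | y11 | y8) — ~y7 is true.
  13. (~y3 | y2) — y2 is true.
  14. (y6 | ~y2 | y9) — y9 is true.
  15. (~y7 | ~y12) — ~y7 is true.
  16. (~y12 | y9) — y9 is true.
  17. (~y1 | ~y11 | ~y12) — ~y12 is true.
  18. (y12 | ~y6) — ~y6 is true.
  19. (y5 | ~y10) — y5 is true.
  20. (~y2 | ~y6) — ~y6 is true.
  21. (~y2 | ~y7 | y1) — ~y7 is true.
  22. (y6 | y1 | y5) — y5 is true.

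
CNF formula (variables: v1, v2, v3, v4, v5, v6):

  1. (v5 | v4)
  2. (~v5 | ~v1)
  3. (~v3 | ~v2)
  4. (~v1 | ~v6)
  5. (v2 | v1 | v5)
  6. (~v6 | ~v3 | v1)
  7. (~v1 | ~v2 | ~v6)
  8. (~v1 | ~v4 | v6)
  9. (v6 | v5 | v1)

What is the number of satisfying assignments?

11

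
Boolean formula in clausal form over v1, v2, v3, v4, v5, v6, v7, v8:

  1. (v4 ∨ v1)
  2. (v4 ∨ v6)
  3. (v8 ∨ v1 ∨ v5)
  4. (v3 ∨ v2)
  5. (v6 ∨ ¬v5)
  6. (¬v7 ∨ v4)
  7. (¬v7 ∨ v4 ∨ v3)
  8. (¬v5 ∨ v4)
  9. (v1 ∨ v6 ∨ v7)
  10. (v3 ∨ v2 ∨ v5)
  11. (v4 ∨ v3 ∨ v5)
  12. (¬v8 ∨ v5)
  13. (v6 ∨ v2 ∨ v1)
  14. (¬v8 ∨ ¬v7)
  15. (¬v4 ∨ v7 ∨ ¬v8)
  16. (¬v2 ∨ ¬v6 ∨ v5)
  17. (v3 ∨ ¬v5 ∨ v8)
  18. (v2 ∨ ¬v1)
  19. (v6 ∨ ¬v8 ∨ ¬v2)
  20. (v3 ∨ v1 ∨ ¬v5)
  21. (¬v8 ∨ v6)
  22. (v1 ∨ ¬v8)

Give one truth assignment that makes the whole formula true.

v1=True, v2=True, v3=True, v4=True, v5=True, v6=True, v7=True, v8=False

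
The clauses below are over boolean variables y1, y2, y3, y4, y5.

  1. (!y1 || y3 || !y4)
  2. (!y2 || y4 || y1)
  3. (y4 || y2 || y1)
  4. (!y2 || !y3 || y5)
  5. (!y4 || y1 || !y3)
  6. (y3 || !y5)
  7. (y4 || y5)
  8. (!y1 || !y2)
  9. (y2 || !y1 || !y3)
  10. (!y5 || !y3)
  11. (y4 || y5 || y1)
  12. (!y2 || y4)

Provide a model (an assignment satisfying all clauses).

Try y1 = False.
Set y2 = True and propagate.
  then y4 is forced to True.
  then y3 is forced to False.
  then y5 is forced to False.

y1 = F  y2 = T  y3 = F  y4 = T  y5 = F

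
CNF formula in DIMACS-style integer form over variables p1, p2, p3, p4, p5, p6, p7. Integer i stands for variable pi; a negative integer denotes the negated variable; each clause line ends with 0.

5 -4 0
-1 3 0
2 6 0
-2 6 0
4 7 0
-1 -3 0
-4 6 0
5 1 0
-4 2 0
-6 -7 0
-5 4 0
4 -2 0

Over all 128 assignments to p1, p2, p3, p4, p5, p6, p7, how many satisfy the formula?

The models are:
  p1=0 p2=1 p3=0 p4=1 p5=1 p6=1 p7=0
  p1=0 p2=1 p3=1 p4=1 p5=1 p6=1 p7=0
That's 2 in total.

2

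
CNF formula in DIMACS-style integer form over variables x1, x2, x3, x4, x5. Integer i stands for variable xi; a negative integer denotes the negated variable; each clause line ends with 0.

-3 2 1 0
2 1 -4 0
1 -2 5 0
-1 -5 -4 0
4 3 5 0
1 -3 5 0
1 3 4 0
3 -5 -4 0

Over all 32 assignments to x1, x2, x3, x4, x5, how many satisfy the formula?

12

Case analysis on x1 and x3:
  x1=T, x3=T: x2 free; 3 ways for (x4,x5) × 2^1 = 6.
  x1=T, x3=F: remaining (x2,x4,x5) ∈ {(F,F,T); (F,T,F); (T,F,T); (T,T,F)} — 4.
  x1=F, x3=T: remaining (x2,x4,x5) ∈ {(T,F,T); (T,T,T)} — 2.
  x1=F, x3=F: a clause becomes empty — 0.
Total: 6 + 4 + 2 + 0 = 12.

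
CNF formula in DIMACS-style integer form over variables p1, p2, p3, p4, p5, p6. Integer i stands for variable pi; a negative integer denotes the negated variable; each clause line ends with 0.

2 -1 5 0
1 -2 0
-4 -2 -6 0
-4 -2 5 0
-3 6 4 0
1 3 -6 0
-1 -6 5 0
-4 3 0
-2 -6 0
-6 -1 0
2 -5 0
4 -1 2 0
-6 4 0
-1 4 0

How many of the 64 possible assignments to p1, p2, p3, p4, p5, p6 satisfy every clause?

4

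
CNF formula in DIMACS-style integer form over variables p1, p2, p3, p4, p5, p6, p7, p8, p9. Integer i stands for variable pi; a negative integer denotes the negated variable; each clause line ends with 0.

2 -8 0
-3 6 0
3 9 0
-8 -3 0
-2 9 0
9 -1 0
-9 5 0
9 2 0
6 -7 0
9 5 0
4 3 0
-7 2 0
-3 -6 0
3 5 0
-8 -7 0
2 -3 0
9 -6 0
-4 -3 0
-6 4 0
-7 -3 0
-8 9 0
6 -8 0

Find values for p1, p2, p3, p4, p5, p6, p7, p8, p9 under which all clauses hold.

p1=F, p2=F, p3=F, p4=T, p5=T, p6=F, p7=F, p8=F, p9=T

Pure literal: p1 appears only negated; assign p1 = False.
p5 occurs only positively in the remaining clauses — set p5 = True.
Set p2 = False and propagate.
  then p8 is forced to False.
  then p9 is forced to True.
  then p7 is forced to False.
  then p3 is forced to False.
  then p4 is forced to True.
p6 is now unconstrained; take p6 = False.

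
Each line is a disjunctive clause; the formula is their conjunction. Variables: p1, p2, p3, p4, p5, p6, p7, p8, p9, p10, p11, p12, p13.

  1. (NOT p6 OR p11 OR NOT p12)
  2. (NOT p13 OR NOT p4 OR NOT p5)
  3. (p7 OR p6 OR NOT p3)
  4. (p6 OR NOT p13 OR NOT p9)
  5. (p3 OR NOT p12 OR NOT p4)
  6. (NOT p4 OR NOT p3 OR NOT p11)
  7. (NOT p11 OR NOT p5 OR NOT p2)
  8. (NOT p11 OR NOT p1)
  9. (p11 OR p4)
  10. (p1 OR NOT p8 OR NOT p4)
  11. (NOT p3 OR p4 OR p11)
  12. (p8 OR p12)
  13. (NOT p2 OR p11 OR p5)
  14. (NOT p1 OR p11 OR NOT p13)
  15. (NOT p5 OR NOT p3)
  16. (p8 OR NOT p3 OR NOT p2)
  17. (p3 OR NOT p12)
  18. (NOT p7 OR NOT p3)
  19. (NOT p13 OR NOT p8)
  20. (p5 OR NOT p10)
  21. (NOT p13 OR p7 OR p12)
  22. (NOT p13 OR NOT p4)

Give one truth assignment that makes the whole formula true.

p1=T  p2=T  p3=F  p4=T  p5=T  p6=T  p7=F  p8=T  p9=T  p10=T  p11=F  p12=F  p13=F

Check each clause:
  1. (NOT p12 OR p11 OR NOT p6) — NOT p12 is true.
  2. (NOT p4 OR NOT p13 OR NOT p5) — NOT p13 is true.
  3. (p6 OR NOT p3 OR p7) — NOT p3 is true.
  4. (NOT p9 OR NOT p13 OR p6) — NOT p13 is true.
  5. (NOT p12 OR NOT p4 OR p3) — NOT p12 is true.
  6. (NOT p3 OR NOT p11 OR NOT p4) — NOT p11 is true.
  7. (NOT p5 OR NOT p2 OR NOT p11) — NOT p11 is true.
  8. (NOT p1 OR NOT p11) — NOT p11 is true.
  9. (p11 OR p4) — p4 is true.
  10. (NOT p4 OR NOT p8 OR p1) — p1 is true.
  11. (NOT p3 OR p4 OR p11) — p4 is true.
  12. (p8 OR p12) — p8 is true.
  13. (p11 OR NOT p2 OR p5) — p5 is true.
  14. (NOT p1 OR p11 OR NOT p13) — NOT p13 is true.
  15. (NOT p5 OR NOT p3) — NOT p3 is true.
  16. (NOT p2 OR NOT p3 OR p8) — p8 is true.
  17. (NOT p12 OR p3) — NOT p12 is true.
  18. (NOT p7 OR NOT p3) — NOT p7 is true.
  19. (NOT p8 OR NOT p13) — NOT p13 is true.
  20. (NOT p10 OR p5) — p5 is true.
  21. (NOT p13 OR p12 OR p7) — NOT p13 is true.
  22. (NOT p13 OR NOT p4) — NOT p13 is true.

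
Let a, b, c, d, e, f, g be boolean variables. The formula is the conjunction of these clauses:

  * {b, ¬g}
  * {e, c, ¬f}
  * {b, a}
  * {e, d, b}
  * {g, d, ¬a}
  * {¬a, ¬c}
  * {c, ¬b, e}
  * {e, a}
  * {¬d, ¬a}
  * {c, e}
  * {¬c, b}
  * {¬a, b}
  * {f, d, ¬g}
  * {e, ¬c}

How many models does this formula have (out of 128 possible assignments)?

Case analysis on a and b:
  a=1, b=1: remaining (c,d,e,f,g) ∈ {(0,0,1,1,1)} — 1.
  a=1, b=0: a clause becomes empty — 0.
  a=0, b=1: c free; 7 ways for (d,e,f,g) × 2^1 = 14.
  a=0, b=0: a clause becomes empty — 0.
Total: 1 + 0 + 14 + 0 = 15.

15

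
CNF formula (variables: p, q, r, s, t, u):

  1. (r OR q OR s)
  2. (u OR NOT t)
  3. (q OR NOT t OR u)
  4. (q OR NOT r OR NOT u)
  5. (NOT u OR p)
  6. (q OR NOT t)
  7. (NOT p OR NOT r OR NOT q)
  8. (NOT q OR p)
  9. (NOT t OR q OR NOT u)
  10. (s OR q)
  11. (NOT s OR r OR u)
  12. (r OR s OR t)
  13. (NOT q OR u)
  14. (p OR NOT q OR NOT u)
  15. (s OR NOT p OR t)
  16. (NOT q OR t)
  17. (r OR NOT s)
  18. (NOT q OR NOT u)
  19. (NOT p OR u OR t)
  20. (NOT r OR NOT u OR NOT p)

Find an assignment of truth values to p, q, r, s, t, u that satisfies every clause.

Try p = False.
  then u is forced to False.
  then t is forced to False.
  then q is forced to False.
  then s is forced to True.
  then r is forced to True.
Every clause has at least one true literal under this assignment.

p=0  q=0  r=1  s=1  t=0  u=0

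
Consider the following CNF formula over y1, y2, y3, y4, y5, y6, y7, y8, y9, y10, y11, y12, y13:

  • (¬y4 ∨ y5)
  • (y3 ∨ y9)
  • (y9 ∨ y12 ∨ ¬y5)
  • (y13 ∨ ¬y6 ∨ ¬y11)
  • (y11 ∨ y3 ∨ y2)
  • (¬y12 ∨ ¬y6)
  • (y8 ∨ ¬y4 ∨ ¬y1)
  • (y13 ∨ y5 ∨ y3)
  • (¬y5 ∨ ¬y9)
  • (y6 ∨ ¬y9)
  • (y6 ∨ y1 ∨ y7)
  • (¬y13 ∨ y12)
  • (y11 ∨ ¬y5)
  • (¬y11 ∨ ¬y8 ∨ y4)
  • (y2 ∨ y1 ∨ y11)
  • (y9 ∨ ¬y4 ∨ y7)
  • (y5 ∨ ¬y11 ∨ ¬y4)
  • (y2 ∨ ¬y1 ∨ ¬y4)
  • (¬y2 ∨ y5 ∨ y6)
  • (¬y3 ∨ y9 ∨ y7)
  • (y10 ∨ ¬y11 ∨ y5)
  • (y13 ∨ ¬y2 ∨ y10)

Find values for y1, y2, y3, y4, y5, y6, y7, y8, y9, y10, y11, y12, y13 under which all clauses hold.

y1 = True, y2 = False, y3 = True, y4 = False, y5 = False, y6 = False, y7 = True, y8 = True, y9 = False, y10 = True, y11 = False, y12 = True, y13 = True

y7 occurs only positively in the remaining clauses — set y7 = True.
y10 occurs only positively in the remaining clauses — set y10 = True.
Set y1 = True and propagate.
The remaining clauses are satisfied by y2 = False, y3 = True, y4 = False, y5 = False, y6 = False, y8 = True, y9 = False, y11 = False, y12 = True, y13 = True.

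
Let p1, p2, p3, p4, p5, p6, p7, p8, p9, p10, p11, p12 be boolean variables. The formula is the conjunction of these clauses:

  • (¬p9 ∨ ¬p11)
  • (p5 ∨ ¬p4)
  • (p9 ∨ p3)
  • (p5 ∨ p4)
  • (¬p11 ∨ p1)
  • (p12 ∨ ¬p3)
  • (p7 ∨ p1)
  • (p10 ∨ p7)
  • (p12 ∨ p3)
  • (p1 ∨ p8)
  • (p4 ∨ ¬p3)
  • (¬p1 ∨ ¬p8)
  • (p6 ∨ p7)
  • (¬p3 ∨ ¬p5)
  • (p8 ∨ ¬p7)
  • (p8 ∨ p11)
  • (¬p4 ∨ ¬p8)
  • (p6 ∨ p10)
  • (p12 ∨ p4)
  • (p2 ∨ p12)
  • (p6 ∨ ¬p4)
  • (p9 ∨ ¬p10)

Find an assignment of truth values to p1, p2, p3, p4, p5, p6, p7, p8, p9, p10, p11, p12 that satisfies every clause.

p1=F  p2=T  p3=F  p4=F  p5=T  p6=F  p7=T  p8=T  p9=T  p10=T  p11=F  p12=T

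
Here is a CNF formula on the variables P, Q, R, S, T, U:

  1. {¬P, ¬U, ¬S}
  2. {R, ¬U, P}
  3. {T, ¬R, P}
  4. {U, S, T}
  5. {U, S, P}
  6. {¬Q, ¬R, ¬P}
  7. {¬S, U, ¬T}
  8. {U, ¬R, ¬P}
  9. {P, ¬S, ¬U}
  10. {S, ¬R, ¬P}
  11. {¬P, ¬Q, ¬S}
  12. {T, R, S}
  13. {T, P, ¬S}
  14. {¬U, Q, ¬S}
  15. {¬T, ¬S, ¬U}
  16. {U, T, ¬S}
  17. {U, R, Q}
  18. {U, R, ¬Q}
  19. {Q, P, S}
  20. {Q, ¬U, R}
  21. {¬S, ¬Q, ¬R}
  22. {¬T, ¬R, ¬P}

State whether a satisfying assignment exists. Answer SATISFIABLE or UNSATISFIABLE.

SATISFIABLE

Set P = True and propagate.
The remaining clauses are satisfied by Q = True, R = False, S = False, T = True, U = True.
So P=True, Q=True, R=False, S=False, T=True, U=True is a satisfying assignment.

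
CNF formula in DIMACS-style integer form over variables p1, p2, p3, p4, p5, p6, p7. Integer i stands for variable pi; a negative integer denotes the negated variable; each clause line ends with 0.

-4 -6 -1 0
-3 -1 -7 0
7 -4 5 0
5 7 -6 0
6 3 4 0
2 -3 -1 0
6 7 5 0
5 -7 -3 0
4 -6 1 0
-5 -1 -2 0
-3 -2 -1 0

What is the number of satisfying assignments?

Case analysis on p1 and p3:
  p1=T, p3=T: a clause becomes empty — 0.
  p1=T, p3=F: 8 of the 32 assignments to (p2,p4,p5,p6,p7) work.
  p1=F, p3=T: p2, p7 free; 3 ways for (p4,p5,p6) × 2^2 = 12.
  p1=F, p3=F: p2, p6 free; 3 ways for (p4,p5,p7) × 2^2 = 12.
Total: 0 + 8 + 12 + 12 = 32.

32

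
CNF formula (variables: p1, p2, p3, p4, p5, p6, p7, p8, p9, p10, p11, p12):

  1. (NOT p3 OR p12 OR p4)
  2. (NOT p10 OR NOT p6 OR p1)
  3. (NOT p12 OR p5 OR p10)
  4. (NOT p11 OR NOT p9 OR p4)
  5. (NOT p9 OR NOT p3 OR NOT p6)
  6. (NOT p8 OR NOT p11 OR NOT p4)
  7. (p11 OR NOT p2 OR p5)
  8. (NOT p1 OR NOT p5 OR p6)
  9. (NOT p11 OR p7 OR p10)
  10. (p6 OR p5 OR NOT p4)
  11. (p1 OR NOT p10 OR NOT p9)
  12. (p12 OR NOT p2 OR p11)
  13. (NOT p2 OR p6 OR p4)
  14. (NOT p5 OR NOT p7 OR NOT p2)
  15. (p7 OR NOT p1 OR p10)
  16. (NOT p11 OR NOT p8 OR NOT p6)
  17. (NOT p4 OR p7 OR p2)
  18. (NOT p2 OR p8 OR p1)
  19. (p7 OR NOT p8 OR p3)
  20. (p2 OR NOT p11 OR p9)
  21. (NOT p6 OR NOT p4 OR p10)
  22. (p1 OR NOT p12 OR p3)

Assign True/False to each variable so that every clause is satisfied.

p1=True, p2=True, p3=False, p4=True, p5=True, p6=True, p7=False, p8=False, p9=False, p10=True, p11=False, p12=True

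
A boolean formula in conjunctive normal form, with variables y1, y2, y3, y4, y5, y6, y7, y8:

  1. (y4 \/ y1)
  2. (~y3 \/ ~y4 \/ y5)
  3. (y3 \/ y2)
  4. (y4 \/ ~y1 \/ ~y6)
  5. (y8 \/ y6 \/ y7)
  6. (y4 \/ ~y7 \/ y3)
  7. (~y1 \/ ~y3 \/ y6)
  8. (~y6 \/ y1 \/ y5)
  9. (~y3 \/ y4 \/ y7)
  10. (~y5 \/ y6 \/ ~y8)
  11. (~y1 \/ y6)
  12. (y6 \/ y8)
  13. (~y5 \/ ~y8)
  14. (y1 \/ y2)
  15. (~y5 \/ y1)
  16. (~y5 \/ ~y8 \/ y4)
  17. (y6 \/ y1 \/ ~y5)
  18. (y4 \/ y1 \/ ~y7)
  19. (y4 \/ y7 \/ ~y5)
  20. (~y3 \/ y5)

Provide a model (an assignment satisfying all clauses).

y1 = 1, y2 = 0, y3 = 1, y4 = 1, y5 = 1, y6 = 1, y7 = 1, y8 = 0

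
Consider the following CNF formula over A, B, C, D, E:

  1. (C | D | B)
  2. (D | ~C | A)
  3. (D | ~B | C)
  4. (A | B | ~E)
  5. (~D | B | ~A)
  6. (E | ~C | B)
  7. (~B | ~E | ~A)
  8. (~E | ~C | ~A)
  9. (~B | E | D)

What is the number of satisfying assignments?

Split on B, then A.
  B=T, A=T: remaining (C,D,E) ∈ {(F,T,F); (T,T,F)} — 2.
  B=T, A=F: remaining (C,D,E) ∈ {(F,T,F); (F,T,T); (T,T,F); (T,T,T)} — 4.
  B=F, A=T: a clause becomes empty — 0.
  B=F, A=F: remaining (C,D,E) ∈ {(F,T,F)} — 1.
Total: 2 + 4 + 0 + 1 = 7.

7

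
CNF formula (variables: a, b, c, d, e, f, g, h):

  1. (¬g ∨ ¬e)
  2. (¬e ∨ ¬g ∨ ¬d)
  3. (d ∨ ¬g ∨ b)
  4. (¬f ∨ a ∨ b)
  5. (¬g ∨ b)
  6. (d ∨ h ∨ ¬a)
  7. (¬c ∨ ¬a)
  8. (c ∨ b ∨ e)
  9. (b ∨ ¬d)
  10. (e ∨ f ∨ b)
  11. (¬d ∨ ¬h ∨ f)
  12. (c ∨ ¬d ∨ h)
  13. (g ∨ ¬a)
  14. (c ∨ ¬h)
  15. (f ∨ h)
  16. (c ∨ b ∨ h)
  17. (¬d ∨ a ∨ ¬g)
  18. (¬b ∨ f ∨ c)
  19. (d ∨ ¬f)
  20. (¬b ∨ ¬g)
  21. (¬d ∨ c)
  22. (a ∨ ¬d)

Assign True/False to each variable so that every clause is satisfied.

Try a = False.
  then d is forced to False.
  then f is forced to False.
  then h is forced to True.
  then c is forced to True.
Try b = True.
  then g is forced to False.
e is now unconstrained; take e = False.

a=False, b=True, c=True, d=False, e=False, f=False, g=False, h=True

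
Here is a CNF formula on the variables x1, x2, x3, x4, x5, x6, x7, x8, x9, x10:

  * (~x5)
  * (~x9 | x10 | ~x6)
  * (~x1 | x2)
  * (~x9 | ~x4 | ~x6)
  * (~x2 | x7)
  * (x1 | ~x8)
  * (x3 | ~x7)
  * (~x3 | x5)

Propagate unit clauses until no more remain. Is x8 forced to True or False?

False

Unit clause (~x5) sets x5 = False.
(~x3 | x5) with x5 = False leaves only ~x3, so x3 = False.
(x3 | ~x7) with x3 = False leaves only ~x7, so x7 = False.
(x7 | ~x2) with x7 = False leaves only ~x2, so x2 = False.
In (~x1 | x2), x2 is now false; ~x1 must hold, so x1 = False.
From (~x8 | x1) and x1 = False: x8 = False.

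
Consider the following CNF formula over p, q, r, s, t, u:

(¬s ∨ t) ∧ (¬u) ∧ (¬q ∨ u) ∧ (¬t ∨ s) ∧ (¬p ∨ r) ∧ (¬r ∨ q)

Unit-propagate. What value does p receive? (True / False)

(¬u) is a unit clause: u = False.
From (¬q ∨ u) and u = False: q = False.
From (¬r ∨ q) and q = False: r = False.
(¬p ∨ r): since r = False, the clause reduces to (¬p). p = False.

False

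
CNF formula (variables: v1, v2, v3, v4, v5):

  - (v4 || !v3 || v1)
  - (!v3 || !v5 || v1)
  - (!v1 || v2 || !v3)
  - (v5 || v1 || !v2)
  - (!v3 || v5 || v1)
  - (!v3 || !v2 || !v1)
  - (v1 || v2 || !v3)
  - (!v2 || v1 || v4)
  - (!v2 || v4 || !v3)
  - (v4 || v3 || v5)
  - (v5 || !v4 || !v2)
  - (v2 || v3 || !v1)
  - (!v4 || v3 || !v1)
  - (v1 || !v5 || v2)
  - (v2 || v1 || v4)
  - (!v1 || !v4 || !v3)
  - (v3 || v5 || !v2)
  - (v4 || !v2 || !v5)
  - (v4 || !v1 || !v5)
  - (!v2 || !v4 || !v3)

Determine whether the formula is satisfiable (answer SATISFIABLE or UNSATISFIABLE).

Try v1 = False.
For the remaining variables, v2 = True, v3 = False, v4 = True, v5 = True works.
Every clause has at least one true literal under this assignment.
So v1=F, v2=T, v3=F, v4=T, v5=T is a satisfying assignment.

SATISFIABLE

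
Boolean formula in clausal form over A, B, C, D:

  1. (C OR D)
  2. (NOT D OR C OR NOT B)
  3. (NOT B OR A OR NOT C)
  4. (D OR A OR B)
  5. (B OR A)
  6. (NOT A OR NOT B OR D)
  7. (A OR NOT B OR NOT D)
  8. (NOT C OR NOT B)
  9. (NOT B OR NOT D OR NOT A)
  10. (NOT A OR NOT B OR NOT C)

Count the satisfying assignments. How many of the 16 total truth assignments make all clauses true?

The models are:
  A=1 B=0 C=0 D=1
  A=1 B=0 C=1 D=0
  A=1 B=0 C=1 D=1
That's 3 in total.

3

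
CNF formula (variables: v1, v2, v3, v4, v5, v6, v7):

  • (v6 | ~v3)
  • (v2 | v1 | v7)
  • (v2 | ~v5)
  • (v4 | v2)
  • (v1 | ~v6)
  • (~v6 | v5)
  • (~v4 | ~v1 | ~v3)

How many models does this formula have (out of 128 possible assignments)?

Split on v1, then v2.
  v1=1, v2=1: v7 free; 7 ways for (v3,v4,v5,v6) × 2^1 = 14.
  v1=1, v2=0: remaining (v3,v4,v5,v6,v7) ∈ {(0,1,0,0,0); (0,1,0,0,1)} — 2.
  v1=0, v2=1: forces v3=0; v6=0; v4, v5, v7 free → 2^3 = 8.
  v1=0, v2=0: remaining (v3,v4,v5,v6,v7) ∈ {(0,1,0,0,1)} — 1.
Total: 14 + 2 + 8 + 1 = 25.

25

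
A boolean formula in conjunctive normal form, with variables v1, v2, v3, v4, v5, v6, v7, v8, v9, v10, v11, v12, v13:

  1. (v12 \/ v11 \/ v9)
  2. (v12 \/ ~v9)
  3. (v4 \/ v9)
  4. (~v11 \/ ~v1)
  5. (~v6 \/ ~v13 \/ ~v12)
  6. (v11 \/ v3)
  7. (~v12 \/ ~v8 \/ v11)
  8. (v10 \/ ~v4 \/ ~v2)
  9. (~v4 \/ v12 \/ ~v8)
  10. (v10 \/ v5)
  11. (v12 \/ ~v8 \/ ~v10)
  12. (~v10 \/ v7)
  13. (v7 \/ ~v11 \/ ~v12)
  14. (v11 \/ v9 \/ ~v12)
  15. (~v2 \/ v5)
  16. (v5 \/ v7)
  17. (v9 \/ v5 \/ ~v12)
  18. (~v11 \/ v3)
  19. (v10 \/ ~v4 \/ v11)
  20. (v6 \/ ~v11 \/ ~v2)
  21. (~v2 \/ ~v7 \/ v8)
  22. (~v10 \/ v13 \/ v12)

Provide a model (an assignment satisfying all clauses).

v1 = False, v2 = False, v3 = True, v4 = True, v5 = True, v6 = True, v7 = False, v8 = False, v9 = False, v10 = False, v11 = True, v12 = False, v13 = True

Pure literal: v1 appears only negated; assign v1 = False.
v2 occurs only negated in the remaining clauses — set v2 = False.
Set v3 = True and propagate.
Try v4 = True.
The remaining clauses are satisfied by v5 = True, v6 = True, v7 = False, v8 = False, v9 = False, v10 = False, v11 = True, v12 = False, v13 = True.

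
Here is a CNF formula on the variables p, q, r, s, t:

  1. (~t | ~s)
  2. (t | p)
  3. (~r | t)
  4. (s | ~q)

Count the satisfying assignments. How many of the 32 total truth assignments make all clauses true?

7

Split on t, then s.
  t=T, s=T: a clause becomes empty — 0.
  t=T, s=F: remaining (p,q,r) ∈ {(F,F,F); (F,F,T); (T,F,F); (T,F,T)} — 4.
  t=F, s=T: remaining (p,q,r) ∈ {(T,F,F); (T,T,F)} — 2.
  t=F, s=F: remaining (p,q,r) ∈ {(T,F,F)} — 1.
Total: 0 + 4 + 2 + 1 = 7.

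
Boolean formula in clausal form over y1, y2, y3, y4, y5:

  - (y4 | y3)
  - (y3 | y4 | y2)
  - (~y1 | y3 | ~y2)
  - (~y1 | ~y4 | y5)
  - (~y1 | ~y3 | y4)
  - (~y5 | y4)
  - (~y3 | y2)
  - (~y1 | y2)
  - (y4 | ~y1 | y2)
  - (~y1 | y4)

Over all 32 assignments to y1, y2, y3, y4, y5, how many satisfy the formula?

8

Case analysis on y4 and y1:
  y4=T, y1=T: remaining (y2,y3,y5) ∈ {(T,T,T)} — 1.
  y4=T, y1=F: y5 free; 3 ways for (y2,y3) × 2^1 = 6.
  y4=F, y1=T: a clause becomes empty — 0.
  y4=F, y1=F: remaining (y2,y3,y5) ∈ {(T,T,F)} — 1.
Total: 1 + 6 + 0 + 1 = 8.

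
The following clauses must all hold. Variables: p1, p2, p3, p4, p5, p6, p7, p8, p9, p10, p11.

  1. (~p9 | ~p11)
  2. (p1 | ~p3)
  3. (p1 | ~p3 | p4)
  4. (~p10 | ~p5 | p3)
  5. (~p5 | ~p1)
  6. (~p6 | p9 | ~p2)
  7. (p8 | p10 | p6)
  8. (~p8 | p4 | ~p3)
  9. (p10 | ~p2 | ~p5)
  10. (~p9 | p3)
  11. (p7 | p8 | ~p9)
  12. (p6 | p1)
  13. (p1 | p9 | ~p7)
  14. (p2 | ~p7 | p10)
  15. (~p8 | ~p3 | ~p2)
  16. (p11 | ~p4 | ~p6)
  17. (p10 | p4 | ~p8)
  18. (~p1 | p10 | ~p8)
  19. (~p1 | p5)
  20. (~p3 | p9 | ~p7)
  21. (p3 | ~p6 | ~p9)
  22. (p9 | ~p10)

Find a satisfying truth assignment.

p1=False, p2=False, p3=False, p4=True, p5=False, p6=True, p7=False, p8=False, p9=False, p10=False, p11=True

Set p1 = False and propagate.
  then p3 is forced to False.
  then p9 is forced to False.
  then p6 is forced to True.
  then p2 is forced to False.
  then p7 is forced to False.
  then p10 is forced to False.
The remaining clauses are satisfied by p4 = True, p5 = False, p8 = False, p11 = True.
Every clause has at least one true literal under this assignment.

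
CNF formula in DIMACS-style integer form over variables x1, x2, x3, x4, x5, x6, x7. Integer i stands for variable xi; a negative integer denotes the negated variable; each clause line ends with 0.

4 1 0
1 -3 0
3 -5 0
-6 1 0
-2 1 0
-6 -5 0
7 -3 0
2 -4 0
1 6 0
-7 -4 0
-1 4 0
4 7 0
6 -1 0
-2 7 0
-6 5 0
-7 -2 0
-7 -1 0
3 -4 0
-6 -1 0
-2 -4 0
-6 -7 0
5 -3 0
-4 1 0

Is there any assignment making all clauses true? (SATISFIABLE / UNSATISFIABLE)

UNSATISFIABLE

x1 = True:
  propagation gives x4=True, x2=True; an empty clause results — contradiction.
x1 = False:
  propagation gives x4=True; an empty clause results — contradiction.
Every branch closes, so no satisfying assignment exists.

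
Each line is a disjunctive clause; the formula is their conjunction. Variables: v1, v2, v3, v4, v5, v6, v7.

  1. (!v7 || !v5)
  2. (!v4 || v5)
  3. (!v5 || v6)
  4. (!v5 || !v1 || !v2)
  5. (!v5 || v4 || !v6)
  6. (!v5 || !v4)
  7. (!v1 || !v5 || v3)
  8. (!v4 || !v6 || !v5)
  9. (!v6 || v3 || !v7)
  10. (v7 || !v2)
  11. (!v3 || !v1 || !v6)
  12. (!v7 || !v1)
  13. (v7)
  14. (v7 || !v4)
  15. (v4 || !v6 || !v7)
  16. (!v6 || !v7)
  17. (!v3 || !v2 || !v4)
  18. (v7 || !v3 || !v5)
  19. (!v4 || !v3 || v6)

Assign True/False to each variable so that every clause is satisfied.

v1=False  v2=True  v3=True  v4=False  v5=False  v6=False  v7=True

Check each clause:
  1. (!v5 || !v7) — !v5 is true.
  2. (!v4 || v5) — !v4 is true.
  3. (v6 || !v5) — !v5 is true.
  4. (!v2 || !v1 || !v5) — !v5 is true.
  5. (!v6 || !v5 || v4) — !v6 is true.
  6. (!v5 || !v4) — !v5 is true.
  7. (!v5 || !v1 || v3) — v3 is true.
  8. (!v6 || !v4 || !v5) — !v6 is true.
  9. (!v7 || !v6 || v3) — !v6 is true.
  10. (v7 || !v2) — v7 is true.
  11. (!v6 || !v3 || !v1) — !v6 is true.
  12. (!v1 || !v7) — !v1 is true.
  13. (v7) — v7 is true.
  14. (v7 || !v4) — !v4 is true.
  15. (v4 || !v7 || !v6) — !v6 is true.
  16. (!v6 || !v7) — !v6 is true.
  17. (!v4 || !v3 || !v2) — !v4 is true.
  18. (!v3 || !v5 || v7) — !v5 is true.
  19. (!v3 || v6 || !v4) — !v4 is true.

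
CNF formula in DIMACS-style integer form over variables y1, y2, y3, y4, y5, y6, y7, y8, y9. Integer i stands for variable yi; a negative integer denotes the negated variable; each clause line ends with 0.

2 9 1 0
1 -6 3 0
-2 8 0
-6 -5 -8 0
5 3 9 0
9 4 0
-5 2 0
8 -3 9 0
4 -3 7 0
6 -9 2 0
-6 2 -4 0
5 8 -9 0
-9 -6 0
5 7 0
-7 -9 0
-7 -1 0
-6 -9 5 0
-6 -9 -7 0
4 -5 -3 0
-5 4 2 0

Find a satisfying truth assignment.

Set y1 = False and propagate.
For the remaining variables, y2 = True, y3 = False, y4 = False, y5 = True, y6 = False, y7 = False, y8 = True, y9 = True works.
Every clause has at least one true literal under this assignment.

y1=0, y2=1, y3=0, y4=0, y5=1, y6=0, y7=0, y8=1, y9=1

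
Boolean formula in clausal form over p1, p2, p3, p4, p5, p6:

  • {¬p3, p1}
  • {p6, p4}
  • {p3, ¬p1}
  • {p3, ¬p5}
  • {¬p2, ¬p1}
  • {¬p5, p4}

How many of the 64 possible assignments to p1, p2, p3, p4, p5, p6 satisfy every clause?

Case analysis on p1 and p3:
  p1=T, p3=T: 5 of the 16 assignments to (p2,p4,p5,p6) work.
  p1=T, p3=F: a clause becomes empty — 0.
  p1=F, p3=T: a clause becomes empty — 0.
  p1=F, p3=F: p2 free; 3 ways for (p4,p5,p6) × 2^1 = 6.
Total: 5 + 0 + 0 + 6 = 11.

11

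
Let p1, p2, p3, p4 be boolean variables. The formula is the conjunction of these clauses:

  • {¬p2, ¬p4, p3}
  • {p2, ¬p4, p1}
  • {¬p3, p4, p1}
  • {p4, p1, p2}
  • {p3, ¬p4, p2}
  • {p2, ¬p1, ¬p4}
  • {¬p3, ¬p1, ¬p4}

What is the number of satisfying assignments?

Satisfying assignments:
  p1=F p2=T p3=F p4=F
  p1=F p2=T p3=T p4=T
  p1=T p2=F p3=F p4=F
  p1=T p2=F p3=T p4=F
  p1=T p2=T p3=F p4=F
  p1=T p2=T p3=T p4=F
That's 6 in total.

6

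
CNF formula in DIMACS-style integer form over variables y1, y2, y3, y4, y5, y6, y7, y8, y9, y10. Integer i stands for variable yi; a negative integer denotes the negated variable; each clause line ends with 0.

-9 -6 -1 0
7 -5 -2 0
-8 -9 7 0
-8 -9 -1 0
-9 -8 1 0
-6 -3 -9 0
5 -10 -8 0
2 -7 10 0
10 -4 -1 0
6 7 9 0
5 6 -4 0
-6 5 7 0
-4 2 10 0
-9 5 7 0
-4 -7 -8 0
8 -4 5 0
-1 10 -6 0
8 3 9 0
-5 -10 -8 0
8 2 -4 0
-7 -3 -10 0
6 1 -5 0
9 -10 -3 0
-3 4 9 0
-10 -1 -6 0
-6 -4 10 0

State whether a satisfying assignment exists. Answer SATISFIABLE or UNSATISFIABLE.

Branch on y1: take y1 = True.
Set y2 = False and propagate.
For the remaining variables, y3 = True, y4 = False, y5 = True, y6 = False, y7 = False, y8 = False, y9 = True, y10 = True works.
So y1 = 1, y2 = 0, y3 = 1, y4 = 0, y5 = 1, y6 = 0, y7 = 0, y8 = 0, y9 = 1, y10 = 1 is a satisfying assignment.

SATISFIABLE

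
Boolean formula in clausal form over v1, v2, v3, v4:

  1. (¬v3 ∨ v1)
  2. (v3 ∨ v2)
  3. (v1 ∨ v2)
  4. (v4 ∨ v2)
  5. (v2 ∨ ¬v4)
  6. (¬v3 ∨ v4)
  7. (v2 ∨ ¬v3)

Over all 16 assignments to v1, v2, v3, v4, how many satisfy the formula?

5

Satisfying assignments:
  v1=F v2=T v3=F v4=F
  v1=F v2=T v3=F v4=T
  v1=T v2=T v3=F v4=F
  v1=T v2=T v3=F v4=T
  v1=T v2=T v3=T v4=T
That's 5 in total.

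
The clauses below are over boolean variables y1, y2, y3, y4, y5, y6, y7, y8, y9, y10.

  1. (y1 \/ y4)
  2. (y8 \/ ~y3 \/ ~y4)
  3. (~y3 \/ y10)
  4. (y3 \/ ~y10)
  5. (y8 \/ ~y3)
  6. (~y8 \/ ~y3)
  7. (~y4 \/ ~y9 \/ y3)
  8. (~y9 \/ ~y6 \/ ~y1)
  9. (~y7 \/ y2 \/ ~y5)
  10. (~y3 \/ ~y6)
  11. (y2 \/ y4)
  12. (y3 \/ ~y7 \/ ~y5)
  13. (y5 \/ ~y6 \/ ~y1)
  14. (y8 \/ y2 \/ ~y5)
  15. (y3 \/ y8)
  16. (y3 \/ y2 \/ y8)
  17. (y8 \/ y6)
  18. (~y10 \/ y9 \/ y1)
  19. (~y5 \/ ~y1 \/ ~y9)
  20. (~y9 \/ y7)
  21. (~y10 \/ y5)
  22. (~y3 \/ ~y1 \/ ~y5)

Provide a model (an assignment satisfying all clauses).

y1=F, y2=F, y3=F, y4=T, y5=F, y6=T, y7=T, y8=T, y9=F, y10=F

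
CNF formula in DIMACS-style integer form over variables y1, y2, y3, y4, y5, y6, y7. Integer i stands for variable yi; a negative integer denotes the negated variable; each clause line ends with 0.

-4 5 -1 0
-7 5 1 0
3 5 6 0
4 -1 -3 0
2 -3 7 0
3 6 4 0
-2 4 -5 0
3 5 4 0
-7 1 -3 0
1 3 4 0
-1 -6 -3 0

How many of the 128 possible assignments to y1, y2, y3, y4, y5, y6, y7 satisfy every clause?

29

Case analysis on y3 and y1:
  y3=T, y1=T: remaining (y2,y4,y5,y6,y7) ∈ {(F,T,T,F,T); (T,T,T,F,F); (T,T,T,F,T)} — 3.
  y3=T, y1=F: y6 free; 3 ways for (y2,y4,y5,y7) × 2^1 = 6.
  y3=F, y1=T: y7 free; 5 ways for (y2,y4,y5,y6) × 2^1 = 10.
  y3=F, y1=F: y2 free; 5 ways for (y4,y5,y6,y7) × 2^1 = 10.
Total: 3 + 6 + 10 + 10 = 29.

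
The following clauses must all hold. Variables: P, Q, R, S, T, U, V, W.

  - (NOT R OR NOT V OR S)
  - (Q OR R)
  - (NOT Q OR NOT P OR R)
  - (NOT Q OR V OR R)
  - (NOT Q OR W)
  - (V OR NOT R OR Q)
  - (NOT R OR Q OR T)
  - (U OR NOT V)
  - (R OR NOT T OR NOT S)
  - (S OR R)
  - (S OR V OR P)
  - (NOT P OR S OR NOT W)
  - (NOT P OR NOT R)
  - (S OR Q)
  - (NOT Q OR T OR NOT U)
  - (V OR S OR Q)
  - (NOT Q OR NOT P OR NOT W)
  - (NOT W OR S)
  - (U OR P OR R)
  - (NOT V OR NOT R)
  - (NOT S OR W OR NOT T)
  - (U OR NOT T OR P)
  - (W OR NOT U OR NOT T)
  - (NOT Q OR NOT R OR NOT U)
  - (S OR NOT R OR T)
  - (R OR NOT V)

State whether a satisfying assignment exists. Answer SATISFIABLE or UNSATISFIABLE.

Set P = False and propagate.
Try Q = True.
  then W is forced to True.
  then S is forced to True.
For the remaining variables, R = True, T = False, U = False, V = False works.
Every clause has at least one true literal under this assignment.
So P = F, Q = T, R = T, S = T, T = F, U = F, V = F, W = T is a satisfying assignment.

SATISFIABLE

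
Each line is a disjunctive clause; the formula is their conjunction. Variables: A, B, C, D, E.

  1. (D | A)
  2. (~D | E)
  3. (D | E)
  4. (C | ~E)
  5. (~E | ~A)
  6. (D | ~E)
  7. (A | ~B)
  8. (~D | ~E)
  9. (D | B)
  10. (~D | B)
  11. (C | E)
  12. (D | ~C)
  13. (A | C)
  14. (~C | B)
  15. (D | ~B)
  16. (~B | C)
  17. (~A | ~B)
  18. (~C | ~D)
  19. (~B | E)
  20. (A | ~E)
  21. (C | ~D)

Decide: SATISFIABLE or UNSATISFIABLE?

UNSATISFIABLE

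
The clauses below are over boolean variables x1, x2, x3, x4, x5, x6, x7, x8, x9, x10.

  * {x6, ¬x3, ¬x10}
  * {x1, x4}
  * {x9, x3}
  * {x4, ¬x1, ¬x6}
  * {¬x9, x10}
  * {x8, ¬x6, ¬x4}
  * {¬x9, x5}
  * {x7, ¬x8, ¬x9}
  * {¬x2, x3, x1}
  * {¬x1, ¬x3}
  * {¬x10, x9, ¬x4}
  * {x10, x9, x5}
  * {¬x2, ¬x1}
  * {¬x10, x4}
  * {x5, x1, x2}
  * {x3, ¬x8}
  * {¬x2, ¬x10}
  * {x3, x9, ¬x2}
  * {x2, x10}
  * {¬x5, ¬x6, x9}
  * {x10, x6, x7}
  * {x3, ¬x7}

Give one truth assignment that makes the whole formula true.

Branch on x1: take x1 = True.
  then x3 is forced to False.
  then x9 is forced to True.
  then x10 is forced to True.
  then x5 is forced to True.
  then x2 is forced to False.
  then x4 is forced to True.
  then x8 is forced to False.
  then x6 is forced to False.
  then x7 is forced to False.

x1 = T, x2 = F, x3 = F, x4 = T, x5 = T, x6 = F, x7 = F, x8 = F, x9 = T, x10 = T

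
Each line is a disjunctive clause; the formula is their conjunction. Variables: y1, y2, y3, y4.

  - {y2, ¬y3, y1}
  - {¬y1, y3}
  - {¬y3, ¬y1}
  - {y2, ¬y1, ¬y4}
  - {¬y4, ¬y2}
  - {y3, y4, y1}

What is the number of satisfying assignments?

Satisfying assignments:
  y1=F y2=F y3=F y4=T
  y1=F y2=T y3=T y4=F
That's 2 in total.

2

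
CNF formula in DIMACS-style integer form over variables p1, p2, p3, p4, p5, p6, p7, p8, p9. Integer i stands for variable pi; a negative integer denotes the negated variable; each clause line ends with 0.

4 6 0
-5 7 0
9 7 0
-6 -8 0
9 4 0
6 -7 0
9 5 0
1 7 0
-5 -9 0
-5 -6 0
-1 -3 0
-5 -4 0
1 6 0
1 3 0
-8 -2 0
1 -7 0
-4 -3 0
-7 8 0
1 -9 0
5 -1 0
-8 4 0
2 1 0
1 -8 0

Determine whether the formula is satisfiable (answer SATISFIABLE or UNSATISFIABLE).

UNSATISFIABLE

p1 = True:
  propagation gives p3=False, p5=True, p7=True, p6=True; an empty clause results — contradiction.
p1 = False:
  propagation gives p7=True; an empty clause results — contradiction.
Every branch closes, so no satisfying assignment exists.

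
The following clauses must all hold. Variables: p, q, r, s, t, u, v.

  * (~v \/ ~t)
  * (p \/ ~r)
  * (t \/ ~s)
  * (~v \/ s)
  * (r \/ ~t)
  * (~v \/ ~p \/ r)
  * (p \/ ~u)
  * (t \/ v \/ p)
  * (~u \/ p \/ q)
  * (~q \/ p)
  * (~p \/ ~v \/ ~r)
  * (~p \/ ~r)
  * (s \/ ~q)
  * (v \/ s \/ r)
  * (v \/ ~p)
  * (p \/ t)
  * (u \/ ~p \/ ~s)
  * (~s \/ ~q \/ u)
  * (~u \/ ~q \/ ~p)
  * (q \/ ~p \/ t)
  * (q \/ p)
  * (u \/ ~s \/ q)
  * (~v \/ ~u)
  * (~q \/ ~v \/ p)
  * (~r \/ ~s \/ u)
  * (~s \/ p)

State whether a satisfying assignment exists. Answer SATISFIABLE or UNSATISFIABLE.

p = True:
  propagation gives r=False, t=False, s=False, v=False; an empty clause results — contradiction.
p = False:
  propagation gives r=False, t=False; an empty clause results — contradiction.
Every branch closes, so no satisfying assignment exists.

UNSATISFIABLE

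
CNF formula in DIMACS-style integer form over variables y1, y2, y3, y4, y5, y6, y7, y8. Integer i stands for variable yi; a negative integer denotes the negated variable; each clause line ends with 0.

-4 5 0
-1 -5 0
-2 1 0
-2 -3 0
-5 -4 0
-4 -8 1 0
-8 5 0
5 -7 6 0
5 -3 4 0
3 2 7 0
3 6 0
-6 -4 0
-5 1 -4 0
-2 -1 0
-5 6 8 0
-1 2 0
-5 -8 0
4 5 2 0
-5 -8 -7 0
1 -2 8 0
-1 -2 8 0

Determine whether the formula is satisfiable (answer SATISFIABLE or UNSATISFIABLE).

SATISFIABLE

Try y1 = False.
  then y2 is forced to False.
Set y3 = False and propagate.
  then y7 is forced to True.
  then y6 is forced to True.
  then y4 is forced to False.
  then y5 is forced to True.
  then y8 is forced to False.
So y1=0  y2=0  y3=0  y4=0  y5=1  y6=1  y7=1  y8=0 is a satisfying assignment.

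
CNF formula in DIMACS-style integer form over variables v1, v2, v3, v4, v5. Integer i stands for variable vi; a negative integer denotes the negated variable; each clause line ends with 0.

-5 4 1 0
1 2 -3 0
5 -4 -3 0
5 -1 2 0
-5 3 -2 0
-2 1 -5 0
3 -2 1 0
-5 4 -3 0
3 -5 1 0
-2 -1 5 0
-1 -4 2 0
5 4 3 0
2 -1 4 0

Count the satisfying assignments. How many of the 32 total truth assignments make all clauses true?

3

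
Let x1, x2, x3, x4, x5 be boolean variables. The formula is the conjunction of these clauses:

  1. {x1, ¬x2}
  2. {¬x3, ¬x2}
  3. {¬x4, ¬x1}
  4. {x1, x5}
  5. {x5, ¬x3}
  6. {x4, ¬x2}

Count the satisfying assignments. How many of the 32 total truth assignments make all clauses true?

The models are:
  x1=F x2=F x3=F x4=F x5=T
  x1=F x2=F x3=F x4=T x5=T
  x1=F x2=F x3=T x4=F x5=T
  x1=F x2=F x3=T x4=T x5=T
  x1=T x2=F x3=F x4=F x5=F
  x1=T x2=F x3=F x4=F x5=T
  x1=T x2=F x3=T x4=F x5=T
Count: 7.

7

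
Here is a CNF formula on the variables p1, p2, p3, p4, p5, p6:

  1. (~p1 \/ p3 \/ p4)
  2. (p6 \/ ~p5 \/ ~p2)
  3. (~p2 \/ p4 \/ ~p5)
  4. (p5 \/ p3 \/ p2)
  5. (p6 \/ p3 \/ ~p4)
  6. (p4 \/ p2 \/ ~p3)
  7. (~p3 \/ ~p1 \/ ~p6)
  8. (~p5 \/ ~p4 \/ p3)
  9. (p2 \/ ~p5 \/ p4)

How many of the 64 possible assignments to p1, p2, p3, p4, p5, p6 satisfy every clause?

17

Case analysis on p3 and p4:
  p3=1, p4=1: 10 of the 16 assignments to (p1,p2,p5,p6) work.
  p3=1, p4=0: remaining (p1,p2,p5,p6) ∈ {(0,1,0,0); (0,1,0,1); (1,1,0,0)} — 3.
  p3=0, p4=1: remaining (p1,p2,p5,p6) ∈ {(0,1,0,1); (1,1,0,1)} — 2.
  p3=0, p4=0: remaining (p1,p2,p5,p6) ∈ {(0,1,0,0); (0,1,0,1)} — 2.
Total: 10 + 3 + 2 + 2 = 17.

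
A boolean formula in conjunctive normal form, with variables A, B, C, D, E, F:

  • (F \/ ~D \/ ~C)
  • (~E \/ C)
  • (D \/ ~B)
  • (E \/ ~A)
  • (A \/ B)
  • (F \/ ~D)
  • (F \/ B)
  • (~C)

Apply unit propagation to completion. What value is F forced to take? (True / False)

True

(~C) is a unit clause: C = False.
In (~E \/ C), C is now false; ~E must hold, so E = False.
In (E \/ ~A), E is now false; ~A must hold, so A = False.
In (A \/ B), A is now false; B must hold, so B = True.
(~B \/ D) with B = True leaves only D, so D = True.
From (~D \/ F) and D = True: F = True.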